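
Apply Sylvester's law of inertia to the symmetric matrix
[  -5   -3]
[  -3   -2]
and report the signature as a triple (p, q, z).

step 0: pivot -5 → sign −
step 1: pivot -1/5 → sign −
signature = (0, 2, 0)

Answer: (0, 2, 0)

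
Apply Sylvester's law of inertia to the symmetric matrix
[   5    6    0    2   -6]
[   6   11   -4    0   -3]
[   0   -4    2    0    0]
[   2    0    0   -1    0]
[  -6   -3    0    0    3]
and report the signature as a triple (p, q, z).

step 0: pivot 5 → sign +
step 1: pivot 19/5 → sign +
step 2: pivot -42/19 → sign −
step 3: pivot -3/7 → sign −
step 4: row/col 4 already zero → sign 0
signature = (2, 2, 1)

Answer: (2, 2, 1)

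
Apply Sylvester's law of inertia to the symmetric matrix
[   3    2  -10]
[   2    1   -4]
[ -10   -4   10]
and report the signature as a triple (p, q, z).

step 0: pivot 3 → sign +
step 1: pivot -1/3 → sign −
step 2: pivot -2 → sign −
signature = (1, 2, 0)

Answer: (1, 2, 0)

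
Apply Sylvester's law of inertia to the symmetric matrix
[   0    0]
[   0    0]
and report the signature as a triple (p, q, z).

Answer: (0, 0, 2)

Derivation:
step 0: row/col 0 already zero → sign 0
step 1: row/col 1 already zero → sign 0
signature = (0, 0, 2)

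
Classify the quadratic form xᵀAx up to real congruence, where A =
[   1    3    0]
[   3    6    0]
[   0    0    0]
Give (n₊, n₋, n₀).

Answer: (1, 1, 1)

Derivation:
step 0: pivot 1 → sign +
step 1: pivot -3 → sign −
step 2: row/col 2 already zero → sign 0
signature = (1, 1, 1)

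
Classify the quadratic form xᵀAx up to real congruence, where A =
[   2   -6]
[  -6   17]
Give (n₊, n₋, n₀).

step 0: pivot 2 → sign +
step 1: pivot -1 → sign −
signature = (1, 1, 0)

Answer: (1, 1, 0)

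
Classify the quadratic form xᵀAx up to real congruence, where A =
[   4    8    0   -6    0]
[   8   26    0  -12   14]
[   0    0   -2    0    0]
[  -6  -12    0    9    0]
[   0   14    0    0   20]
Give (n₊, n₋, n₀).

step 0: pivot 4 → sign +
step 1: pivot 10 → sign +
step 2: pivot -2 → sign −
step 3: pivot 2/5 → sign +
step 4: row/col 4 already zero → sign 0
signature = (3, 1, 1)

Answer: (3, 1, 1)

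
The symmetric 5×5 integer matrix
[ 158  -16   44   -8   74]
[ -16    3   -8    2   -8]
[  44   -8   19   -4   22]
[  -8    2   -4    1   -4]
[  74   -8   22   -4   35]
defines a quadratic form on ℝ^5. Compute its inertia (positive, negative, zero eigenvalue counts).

Answer: (3, 2, 0)

Derivation:
step 0: pivot 158 → sign +
step 1: pivot 109/79 → sign +
step 2: pivot -257/109 → sign −
step 3: pivot 69/257 → sign +
step 4: pivot -1/23 → sign −
signature = (3, 2, 0)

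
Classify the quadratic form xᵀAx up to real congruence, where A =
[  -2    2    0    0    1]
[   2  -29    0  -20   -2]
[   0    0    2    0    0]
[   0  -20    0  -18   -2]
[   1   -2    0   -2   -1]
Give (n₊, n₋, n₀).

step 0: pivot -2 → sign −
step 1: pivot -27 → sign −
step 2: pivot 2 → sign +
step 3: pivot -86/27 → sign −
step 4: pivot 3/86 → sign +
signature = (2, 3, 0)

Answer: (2, 3, 0)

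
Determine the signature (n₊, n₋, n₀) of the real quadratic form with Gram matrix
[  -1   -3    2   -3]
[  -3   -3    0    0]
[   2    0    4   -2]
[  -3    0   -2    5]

step 0: pivot -1 → sign −
step 1: pivot 6 → sign +
step 2: pivot 2 → sign +
step 3: row/col 3 already zero → sign 0
signature = (2, 1, 1)

Answer: (2, 1, 1)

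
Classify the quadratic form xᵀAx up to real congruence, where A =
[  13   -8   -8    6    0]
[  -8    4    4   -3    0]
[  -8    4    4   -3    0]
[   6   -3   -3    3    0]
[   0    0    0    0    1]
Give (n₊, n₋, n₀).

step 0: pivot 13 → sign +
step 1: pivot -12/13 → sign −
step 2: pivot 3/4 → sign +
step 3: pivot 1 → sign +
step 4: row/col 4 already zero → sign 0
signature = (3, 1, 1)

Answer: (3, 1, 1)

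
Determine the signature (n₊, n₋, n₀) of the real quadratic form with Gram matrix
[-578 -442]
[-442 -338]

step 0: pivot -578 → sign −
step 1: row/col 1 already zero → sign 0
signature = (0, 1, 1)

Answer: (0, 1, 1)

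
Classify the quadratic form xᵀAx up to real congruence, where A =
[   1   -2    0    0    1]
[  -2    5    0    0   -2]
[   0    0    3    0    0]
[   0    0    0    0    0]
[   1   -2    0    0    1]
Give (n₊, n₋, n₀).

step 0: pivot 1 → sign +
step 1: pivot 1 → sign +
step 2: pivot 3 → sign +
step 3: row/col 3 already zero → sign 0
step 4: row/col 4 already zero → sign 0
signature = (3, 0, 2)

Answer: (3, 0, 2)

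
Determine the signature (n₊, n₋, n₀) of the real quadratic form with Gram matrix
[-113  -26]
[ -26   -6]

Answer: (0, 2, 0)

Derivation:
step 0: pivot -113 → sign −
step 1: pivot -2/113 → sign −
signature = (0, 2, 0)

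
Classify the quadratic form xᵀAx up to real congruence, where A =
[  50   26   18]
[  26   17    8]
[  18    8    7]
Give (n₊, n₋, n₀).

step 0: pivot 50 → sign +
step 1: pivot 87/25 → sign +
step 2: pivot -1/87 → sign −
signature = (2, 1, 0)

Answer: (2, 1, 0)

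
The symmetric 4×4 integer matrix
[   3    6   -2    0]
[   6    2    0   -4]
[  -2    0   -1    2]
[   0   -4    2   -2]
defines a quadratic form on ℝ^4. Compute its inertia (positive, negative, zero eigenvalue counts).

Answer: (1, 3, 0)

Derivation:
step 0: pivot 3 → sign +
step 1: pivot -10 → sign −
step 2: pivot -11/15 → sign −
step 3: pivot -2/11 → sign −
signature = (1, 3, 0)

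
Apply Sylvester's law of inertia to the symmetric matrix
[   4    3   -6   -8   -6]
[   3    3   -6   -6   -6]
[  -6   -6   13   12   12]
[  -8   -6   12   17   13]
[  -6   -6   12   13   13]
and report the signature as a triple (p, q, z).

step 0: pivot 4 → sign +
step 1: pivot 3/4 → sign +
step 2: pivot 1 → sign +
step 3: pivot 1 → sign +
step 4: row/col 4 already zero → sign 0
signature = (4, 0, 1)

Answer: (4, 0, 1)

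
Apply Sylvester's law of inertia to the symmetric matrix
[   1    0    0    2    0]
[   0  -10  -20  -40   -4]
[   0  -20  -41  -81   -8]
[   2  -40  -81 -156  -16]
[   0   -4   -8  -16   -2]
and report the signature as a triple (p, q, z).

step 0: pivot 1 → sign +
step 1: pivot -10 → sign −
step 2: pivot -1 → sign −
step 3: pivot 1 → sign +
step 4: pivot -2/5 → sign −
signature = (2, 3, 0)

Answer: (2, 3, 0)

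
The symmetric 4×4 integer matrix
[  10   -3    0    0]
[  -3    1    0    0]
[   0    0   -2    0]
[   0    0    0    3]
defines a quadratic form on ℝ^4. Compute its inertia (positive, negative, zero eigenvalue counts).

Answer: (3, 1, 0)

Derivation:
step 0: pivot 10 → sign +
step 1: pivot 1/10 → sign +
step 2: pivot -2 → sign −
step 3: pivot 3 → sign +
signature = (3, 1, 0)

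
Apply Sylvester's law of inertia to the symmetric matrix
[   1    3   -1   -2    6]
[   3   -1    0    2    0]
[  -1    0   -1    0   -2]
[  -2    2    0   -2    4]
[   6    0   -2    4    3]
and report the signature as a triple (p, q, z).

Answer: (2, 3, 0)

Derivation:
step 0: pivot 1 → sign +
step 1: pivot -10 → sign −
step 2: pivot -11/10 → sign −
step 3: pivot 6/11 → sign +
step 4: pivot -1 → sign −
signature = (2, 3, 0)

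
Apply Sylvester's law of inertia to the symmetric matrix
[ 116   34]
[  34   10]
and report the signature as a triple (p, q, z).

step 0: pivot 116 → sign +
step 1: pivot 1/29 → sign +
signature = (2, 0, 0)

Answer: (2, 0, 0)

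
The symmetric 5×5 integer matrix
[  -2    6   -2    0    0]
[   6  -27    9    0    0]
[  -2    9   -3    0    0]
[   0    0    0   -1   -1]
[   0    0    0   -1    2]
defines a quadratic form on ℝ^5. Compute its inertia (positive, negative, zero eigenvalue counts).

step 0: pivot -2 → sign −
step 1: pivot -9 → sign −
step 2: pivot -1 → sign −
step 3: pivot 3 → sign +
step 4: row/col 4 already zero → sign 0
signature = (1, 3, 1)

Answer: (1, 3, 1)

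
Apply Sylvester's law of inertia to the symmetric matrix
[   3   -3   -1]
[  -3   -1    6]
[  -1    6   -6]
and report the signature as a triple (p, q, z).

step 0: pivot 3 → sign +
step 1: pivot -4 → sign −
step 2: pivot -1/12 → sign −
signature = (1, 2, 0)

Answer: (1, 2, 0)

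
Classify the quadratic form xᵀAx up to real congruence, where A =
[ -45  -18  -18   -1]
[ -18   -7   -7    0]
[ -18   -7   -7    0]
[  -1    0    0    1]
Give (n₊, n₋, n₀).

Answer: (2, 1, 1)

Derivation:
step 0: pivot -45 → sign −
step 1: pivot 1/5 → sign +
step 2: pivot 2/9 → sign +
step 3: row/col 3 already zero → sign 0
signature = (2, 1, 1)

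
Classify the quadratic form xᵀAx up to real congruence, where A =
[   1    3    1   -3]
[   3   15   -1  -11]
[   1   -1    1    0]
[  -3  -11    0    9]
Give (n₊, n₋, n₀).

Answer: (3, 1, 0)

Derivation:
step 0: pivot 1 → sign +
step 1: pivot 6 → sign +
step 2: pivot -8/3 → sign −
step 3: pivot 3/8 → sign +
signature = (3, 1, 0)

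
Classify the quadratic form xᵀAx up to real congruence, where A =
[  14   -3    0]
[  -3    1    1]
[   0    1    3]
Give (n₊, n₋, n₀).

Answer: (3, 0, 0)

Derivation:
step 0: pivot 14 → sign +
step 1: pivot 5/14 → sign +
step 2: pivot 1/5 → sign +
signature = (3, 0, 0)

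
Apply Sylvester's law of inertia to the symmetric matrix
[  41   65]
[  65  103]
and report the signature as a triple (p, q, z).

Answer: (1, 1, 0)

Derivation:
step 0: pivot 41 → sign +
step 1: pivot -2/41 → sign −
signature = (1, 1, 0)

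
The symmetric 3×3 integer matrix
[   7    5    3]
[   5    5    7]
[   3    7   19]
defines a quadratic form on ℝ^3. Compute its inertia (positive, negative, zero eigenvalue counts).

step 0: pivot 7 → sign +
step 1: pivot 10/7 → sign +
step 2: pivot 6/5 → sign +
signature = (3, 0, 0)

Answer: (3, 0, 0)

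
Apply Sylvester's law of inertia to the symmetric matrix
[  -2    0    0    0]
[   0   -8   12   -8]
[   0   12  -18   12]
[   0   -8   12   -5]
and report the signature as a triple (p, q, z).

step 0: pivot -2 → sign −
step 1: pivot -8 → sign −
step 2: pivot 3 → sign +
step 3: row/col 3 already zero → sign 0
signature = (1, 2, 1)

Answer: (1, 2, 1)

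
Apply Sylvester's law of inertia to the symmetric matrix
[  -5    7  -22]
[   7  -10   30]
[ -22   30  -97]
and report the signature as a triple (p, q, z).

step 0: pivot -5 → sign −
step 1: pivot -1/5 → sign −
step 2: pivot 3 → sign +
signature = (1, 2, 0)

Answer: (1, 2, 0)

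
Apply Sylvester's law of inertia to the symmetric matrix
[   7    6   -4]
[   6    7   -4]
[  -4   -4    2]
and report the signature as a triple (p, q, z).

Answer: (2, 1, 0)

Derivation:
step 0: pivot 7 → sign +
step 1: pivot 13/7 → sign +
step 2: pivot -6/13 → sign −
signature = (2, 1, 0)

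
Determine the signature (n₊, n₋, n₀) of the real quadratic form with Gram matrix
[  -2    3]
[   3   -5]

Answer: (0, 2, 0)

Derivation:
step 0: pivot -2 → sign −
step 1: pivot -1/2 → sign −
signature = (0, 2, 0)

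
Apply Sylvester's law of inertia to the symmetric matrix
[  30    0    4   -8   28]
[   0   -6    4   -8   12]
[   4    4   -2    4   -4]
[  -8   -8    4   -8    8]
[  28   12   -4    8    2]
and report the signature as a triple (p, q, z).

step 0: pivot 30 → sign +
step 1: pivot -6 → sign −
step 2: pivot 2/15 → sign +
step 3: pivot -2/3 → sign −
step 4: row/col 4 already zero → sign 0
signature = (2, 2, 1)

Answer: (2, 2, 1)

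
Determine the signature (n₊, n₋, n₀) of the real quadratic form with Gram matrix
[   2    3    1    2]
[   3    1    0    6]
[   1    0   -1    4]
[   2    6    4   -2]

Answer: (2, 2, 0)

Derivation:
step 0: pivot 2 → sign +
step 1: pivot -7/2 → sign −
step 2: pivot -6/7 → sign −
step 3: pivot 2 → sign +
signature = (2, 2, 0)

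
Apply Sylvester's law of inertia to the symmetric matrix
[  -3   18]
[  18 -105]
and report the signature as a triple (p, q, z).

Answer: (1, 1, 0)

Derivation:
step 0: pivot -3 → sign −
step 1: pivot 3 → sign +
signature = (1, 1, 0)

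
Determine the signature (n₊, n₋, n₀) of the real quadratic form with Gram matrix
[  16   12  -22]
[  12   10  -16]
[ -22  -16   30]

step 0: pivot 16 → sign +
step 1: pivot 1 → sign +
step 2: pivot -1/2 → sign −
signature = (2, 1, 0)

Answer: (2, 1, 0)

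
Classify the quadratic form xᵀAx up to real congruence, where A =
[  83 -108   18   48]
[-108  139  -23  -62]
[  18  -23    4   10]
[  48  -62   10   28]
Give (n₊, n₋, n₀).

Answer: (2, 1, 1)

Derivation:
step 0: pivot 83 → sign +
step 1: pivot -127/83 → sign −
step 2: pivot 27/127 → sign +
step 3: row/col 3 already zero → sign 0
signature = (2, 1, 1)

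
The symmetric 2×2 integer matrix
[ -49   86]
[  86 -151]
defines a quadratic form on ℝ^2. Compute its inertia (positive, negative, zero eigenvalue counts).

step 0: pivot -49 → sign −
step 1: pivot -3/49 → sign −
signature = (0, 2, 0)

Answer: (0, 2, 0)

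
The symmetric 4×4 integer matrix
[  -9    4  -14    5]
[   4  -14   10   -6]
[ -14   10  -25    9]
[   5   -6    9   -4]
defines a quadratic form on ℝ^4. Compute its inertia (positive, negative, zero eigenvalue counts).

step 0: pivot -9 → sign −
step 1: pivot -110/9 → sign −
step 2: pivot -113/55 → sign −
step 3: pivot -6/113 → sign −
signature = (0, 4, 0)

Answer: (0, 4, 0)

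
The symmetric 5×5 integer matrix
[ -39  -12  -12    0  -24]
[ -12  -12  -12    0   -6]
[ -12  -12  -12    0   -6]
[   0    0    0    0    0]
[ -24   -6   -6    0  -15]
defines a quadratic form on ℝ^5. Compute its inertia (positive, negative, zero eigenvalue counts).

step 0: pivot -39 → sign −
step 1: pivot -108/13 → sign −
step 2: row/col 2 already zero → sign 0
step 3: row/col 3 already zero → sign 0
step 4: row/col 4 already zero → sign 0
signature = (0, 2, 3)

Answer: (0, 2, 3)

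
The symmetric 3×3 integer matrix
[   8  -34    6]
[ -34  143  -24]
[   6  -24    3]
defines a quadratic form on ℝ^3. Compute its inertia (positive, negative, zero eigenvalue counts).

Answer: (1, 1, 1)

Derivation:
step 0: pivot 8 → sign +
step 1: pivot -3/2 → sign −
step 2: row/col 2 already zero → sign 0
signature = (1, 1, 1)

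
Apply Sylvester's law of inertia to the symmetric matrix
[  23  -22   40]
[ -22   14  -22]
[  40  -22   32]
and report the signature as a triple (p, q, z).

Answer: (1, 2, 0)

Derivation:
step 0: pivot 23 → sign +
step 1: pivot -162/23 → sign −
step 2: pivot -2/81 → sign −
signature = (1, 2, 0)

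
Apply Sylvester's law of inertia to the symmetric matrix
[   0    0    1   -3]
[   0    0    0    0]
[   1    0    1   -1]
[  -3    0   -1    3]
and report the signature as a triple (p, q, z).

Answer: (2, 1, 1)

Derivation:
step 0: pivot 1 → sign +
step 1: pivot -1 → sign −
step 2: pivot 6 → sign +
step 3: row/col 3 already zero → sign 0
signature = (2, 1, 1)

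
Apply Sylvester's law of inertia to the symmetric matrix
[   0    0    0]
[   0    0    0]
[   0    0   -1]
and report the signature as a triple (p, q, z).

Answer: (0, 1, 2)

Derivation:
step 0: pivot -1 → sign −
step 1: row/col 1 already zero → sign 0
step 2: row/col 2 already zero → sign 0
signature = (0, 1, 2)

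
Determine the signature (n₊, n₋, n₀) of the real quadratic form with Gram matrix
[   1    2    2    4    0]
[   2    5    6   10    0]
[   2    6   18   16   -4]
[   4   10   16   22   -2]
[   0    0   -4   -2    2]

Answer: (4, 0, 1)

Derivation:
step 0: pivot 1 → sign +
step 1: pivot 1 → sign +
step 2: pivot 10 → sign +
step 3: pivot 2/5 → sign +
step 4: row/col 4 already zero → sign 0
signature = (4, 0, 1)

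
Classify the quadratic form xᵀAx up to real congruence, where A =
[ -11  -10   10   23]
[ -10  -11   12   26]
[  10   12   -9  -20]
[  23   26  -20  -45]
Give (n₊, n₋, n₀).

step 0: pivot -11 → sign −
step 1: pivot -21/11 → sign −
step 2: pivot 95/21 → sign +
step 3: pivot 6/95 → sign +
signature = (2, 2, 0)

Answer: (2, 2, 0)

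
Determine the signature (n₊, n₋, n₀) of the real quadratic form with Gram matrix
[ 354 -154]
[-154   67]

step 0: pivot 354 → sign +
step 1: pivot 1/177 → sign +
signature = (2, 0, 0)

Answer: (2, 0, 0)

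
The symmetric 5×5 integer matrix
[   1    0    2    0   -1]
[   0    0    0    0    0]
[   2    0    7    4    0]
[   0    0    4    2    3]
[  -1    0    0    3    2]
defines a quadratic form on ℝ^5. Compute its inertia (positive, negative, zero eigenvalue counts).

Answer: (2, 2, 1)

Derivation:
step 0: pivot 1 → sign +
step 1: pivot 3 → sign +
step 2: pivot -10/3 → sign −
step 3: pivot -3/10 → sign −
step 4: row/col 4 already zero → sign 0
signature = (2, 2, 1)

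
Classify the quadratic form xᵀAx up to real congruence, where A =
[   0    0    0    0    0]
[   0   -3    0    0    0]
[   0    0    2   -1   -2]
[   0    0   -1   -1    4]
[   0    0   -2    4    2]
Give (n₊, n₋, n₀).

Answer: (2, 2, 1)

Derivation:
step 0: pivot -3 → sign −
step 1: pivot 2 → sign +
step 2: pivot -3/2 → sign −
step 3: pivot 6 → sign +
step 4: row/col 4 already zero → sign 0
signature = (2, 2, 1)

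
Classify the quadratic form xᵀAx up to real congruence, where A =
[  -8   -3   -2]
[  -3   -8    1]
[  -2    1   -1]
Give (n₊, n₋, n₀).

step 0: pivot -8 → sign −
step 1: pivot -55/8 → sign −
step 2: pivot -3/55 → sign −
signature = (0, 3, 0)

Answer: (0, 3, 0)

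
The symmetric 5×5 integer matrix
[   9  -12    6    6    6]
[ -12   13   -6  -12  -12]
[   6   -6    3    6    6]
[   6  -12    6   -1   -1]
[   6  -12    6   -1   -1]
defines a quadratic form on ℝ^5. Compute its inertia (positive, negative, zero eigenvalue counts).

Answer: (2, 2, 1)

Derivation:
step 0: pivot 9 → sign +
step 1: pivot -3 → sign −
step 2: pivot 1/3 → sign +
step 3: pivot -1 → sign −
step 4: row/col 4 already zero → sign 0
signature = (2, 2, 1)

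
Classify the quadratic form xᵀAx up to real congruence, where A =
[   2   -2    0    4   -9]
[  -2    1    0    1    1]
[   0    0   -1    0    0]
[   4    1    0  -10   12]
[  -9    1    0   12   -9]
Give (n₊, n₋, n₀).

Answer: (3, 2, 0)

Derivation:
step 0: pivot 2 → sign +
step 1: pivot -1 → sign −
step 2: pivot -1 → sign −
step 3: pivot 7 → sign +
step 4: pivot 3/14 → sign +
signature = (3, 2, 0)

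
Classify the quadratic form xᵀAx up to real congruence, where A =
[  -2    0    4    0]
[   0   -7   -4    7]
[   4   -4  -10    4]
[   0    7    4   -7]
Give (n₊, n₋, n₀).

Answer: (1, 2, 1)

Derivation:
step 0: pivot -2 → sign −
step 1: pivot -7 → sign −
step 2: pivot 2/7 → sign +
step 3: row/col 3 already zero → sign 0
signature = (1, 2, 1)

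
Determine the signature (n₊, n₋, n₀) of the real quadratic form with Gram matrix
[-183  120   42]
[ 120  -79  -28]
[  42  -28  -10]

Answer: (1, 2, 0)

Derivation:
step 0: pivot -183 → sign −
step 1: pivot -19/61 → sign −
step 2: pivot 6/19 → sign +
signature = (1, 2, 0)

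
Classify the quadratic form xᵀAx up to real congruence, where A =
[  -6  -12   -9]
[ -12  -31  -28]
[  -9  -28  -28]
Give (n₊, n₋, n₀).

step 0: pivot -6 → sign −
step 1: pivot -7 → sign −
step 2: pivot -3/14 → sign −
signature = (0, 3, 0)

Answer: (0, 3, 0)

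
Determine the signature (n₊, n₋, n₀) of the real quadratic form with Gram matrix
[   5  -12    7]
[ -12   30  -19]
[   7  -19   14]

step 0: pivot 5 → sign +
step 1: pivot 6/5 → sign +
step 2: pivot 1/6 → sign +
signature = (3, 0, 0)

Answer: (3, 0, 0)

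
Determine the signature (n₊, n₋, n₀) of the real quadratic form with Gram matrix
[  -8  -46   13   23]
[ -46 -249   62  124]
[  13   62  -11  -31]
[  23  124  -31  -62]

step 0: pivot -8 → sign −
step 1: pivot 31/2 → sign +
step 2: pivot -45/124 → sign −
step 3: pivot 1/5 → sign +
signature = (2, 2, 0)

Answer: (2, 2, 0)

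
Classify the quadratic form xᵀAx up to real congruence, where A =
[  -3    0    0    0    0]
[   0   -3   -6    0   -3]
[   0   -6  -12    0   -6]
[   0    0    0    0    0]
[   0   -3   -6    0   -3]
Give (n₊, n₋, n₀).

step 0: pivot -3 → sign −
step 1: pivot -3 → sign −
step 2: row/col 2 already zero → sign 0
step 3: row/col 3 already zero → sign 0
step 4: row/col 4 already zero → sign 0
signature = (0, 2, 3)

Answer: (0, 2, 3)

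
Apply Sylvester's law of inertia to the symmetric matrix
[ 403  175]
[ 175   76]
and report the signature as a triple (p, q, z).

step 0: pivot 403 → sign +
step 1: pivot 3/403 → sign +
signature = (2, 0, 0)

Answer: (2, 0, 0)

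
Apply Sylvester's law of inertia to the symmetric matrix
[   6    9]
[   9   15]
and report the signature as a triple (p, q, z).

Answer: (2, 0, 0)

Derivation:
step 0: pivot 6 → sign +
step 1: pivot 3/2 → sign +
signature = (2, 0, 0)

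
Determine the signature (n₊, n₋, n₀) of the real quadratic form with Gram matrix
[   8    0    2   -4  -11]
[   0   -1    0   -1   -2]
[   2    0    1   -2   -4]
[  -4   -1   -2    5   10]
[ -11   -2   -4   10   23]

Answer: (4, 1, 0)

Derivation:
step 0: pivot 8 → sign +
step 1: pivot -1 → sign −
step 2: pivot 1/2 → sign +
step 3: pivot 2 → sign +
step 4: pivot 3/4 → sign +
signature = (4, 1, 0)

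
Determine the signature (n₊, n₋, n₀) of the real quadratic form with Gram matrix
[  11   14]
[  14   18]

step 0: pivot 11 → sign +
step 1: pivot 2/11 → sign +
signature = (2, 0, 0)

Answer: (2, 0, 0)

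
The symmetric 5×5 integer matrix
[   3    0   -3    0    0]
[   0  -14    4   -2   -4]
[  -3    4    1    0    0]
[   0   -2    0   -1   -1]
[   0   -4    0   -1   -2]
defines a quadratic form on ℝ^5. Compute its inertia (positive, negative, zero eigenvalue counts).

step 0: pivot 3 → sign +
step 1: pivot -14 → sign −
step 2: pivot -6/7 → sign −
step 3: pivot -1/3 → sign −
step 4: pivot 1 → sign +
signature = (2, 3, 0)

Answer: (2, 3, 0)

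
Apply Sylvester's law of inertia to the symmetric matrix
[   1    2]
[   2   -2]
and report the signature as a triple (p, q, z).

Answer: (1, 1, 0)

Derivation:
step 0: pivot 1 → sign +
step 1: pivot -6 → sign −
signature = (1, 1, 0)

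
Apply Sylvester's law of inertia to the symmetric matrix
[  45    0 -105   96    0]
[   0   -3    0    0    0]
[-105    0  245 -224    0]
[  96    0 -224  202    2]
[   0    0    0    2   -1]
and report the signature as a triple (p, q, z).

step 0: pivot 45 → sign +
step 1: pivot -3 → sign −
step 2: pivot -14/5 → sign −
step 3: pivot 3/7 → sign +
step 4: row/col 4 already zero → sign 0
signature = (2, 2, 1)

Answer: (2, 2, 1)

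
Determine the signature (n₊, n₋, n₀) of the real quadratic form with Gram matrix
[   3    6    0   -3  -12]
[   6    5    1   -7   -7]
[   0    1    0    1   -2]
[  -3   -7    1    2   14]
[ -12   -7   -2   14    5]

Answer: (2, 3, 0)

Derivation:
step 0: pivot 3 → sign +
step 1: pivot -7 → sign −
step 2: pivot 1/7 → sign +
step 3: pivot -6 → sign −
step 4: pivot -3/2 → sign −
signature = (2, 3, 0)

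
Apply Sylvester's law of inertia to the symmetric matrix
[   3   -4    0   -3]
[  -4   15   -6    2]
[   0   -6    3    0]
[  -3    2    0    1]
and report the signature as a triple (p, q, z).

step 0: pivot 3 → sign +
step 1: pivot 29/3 → sign +
step 2: pivot -21/29 → sign −
step 3: pivot -2/7 → sign −
signature = (2, 2, 0)

Answer: (2, 2, 0)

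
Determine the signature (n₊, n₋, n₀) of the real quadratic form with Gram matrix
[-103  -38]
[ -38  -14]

step 0: pivot -103 → sign −
step 1: pivot 2/103 → sign +
signature = (1, 1, 0)

Answer: (1, 1, 0)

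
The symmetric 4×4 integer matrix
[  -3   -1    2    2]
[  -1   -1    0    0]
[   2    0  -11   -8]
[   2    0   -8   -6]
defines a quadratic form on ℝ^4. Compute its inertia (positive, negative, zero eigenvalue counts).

step 0: pivot -3 → sign −
step 1: pivot -2/3 → sign −
step 2: pivot -9 → sign −
step 3: row/col 3 already zero → sign 0
signature = (0, 3, 1)

Answer: (0, 3, 1)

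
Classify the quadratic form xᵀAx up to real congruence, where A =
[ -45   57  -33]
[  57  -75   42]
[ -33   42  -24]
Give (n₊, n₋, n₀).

step 0: pivot -45 → sign −
step 1: pivot -14/5 → sign −
step 2: pivot 3/14 → sign +
signature = (1, 2, 0)

Answer: (1, 2, 0)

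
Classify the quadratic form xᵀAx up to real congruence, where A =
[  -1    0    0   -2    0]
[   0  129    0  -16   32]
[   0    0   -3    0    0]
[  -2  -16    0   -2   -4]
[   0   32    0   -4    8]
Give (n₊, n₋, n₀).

step 0: pivot -1 → sign −
step 1: pivot 129 → sign +
step 2: pivot -3 → sign −
step 3: pivot 2/129 → sign +
step 4: row/col 4 already zero → sign 0
signature = (2, 2, 1)

Answer: (2, 2, 1)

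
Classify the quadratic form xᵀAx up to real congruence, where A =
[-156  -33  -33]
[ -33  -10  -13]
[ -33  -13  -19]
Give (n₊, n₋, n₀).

Answer: (0, 3, 0)

Derivation:
step 0: pivot -156 → sign −
step 1: pivot -157/52 → sign −
step 2: pivot -3/157 → sign −
signature = (0, 3, 0)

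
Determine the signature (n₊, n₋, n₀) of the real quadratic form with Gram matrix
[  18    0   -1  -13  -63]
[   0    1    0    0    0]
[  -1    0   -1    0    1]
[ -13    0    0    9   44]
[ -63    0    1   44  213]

step 0: pivot 18 → sign +
step 1: pivot 1 → sign +
step 2: pivot -19/18 → sign −
step 3: pivot 2/19 → sign +
step 4: pivot -2 → sign −
signature = (3, 2, 0)

Answer: (3, 2, 0)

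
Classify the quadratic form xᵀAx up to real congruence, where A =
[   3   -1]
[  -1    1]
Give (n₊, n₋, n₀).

Answer: (2, 0, 0)

Derivation:
step 0: pivot 3 → sign +
step 1: pivot 2/3 → sign +
signature = (2, 0, 0)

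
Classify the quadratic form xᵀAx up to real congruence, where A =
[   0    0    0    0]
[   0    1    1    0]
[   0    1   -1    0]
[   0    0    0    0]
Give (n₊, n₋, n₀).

step 0: pivot 1 → sign +
step 1: pivot -2 → sign −
step 2: row/col 2 already zero → sign 0
step 3: row/col 3 already zero → sign 0
signature = (1, 1, 2)

Answer: (1, 1, 2)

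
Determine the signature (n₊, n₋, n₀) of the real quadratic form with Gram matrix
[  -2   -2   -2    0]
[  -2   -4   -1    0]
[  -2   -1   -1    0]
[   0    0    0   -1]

step 0: pivot -2 → sign −
step 1: pivot -2 → sign −
step 2: pivot 3/2 → sign +
step 3: pivot -1 → sign −
signature = (1, 3, 0)

Answer: (1, 3, 0)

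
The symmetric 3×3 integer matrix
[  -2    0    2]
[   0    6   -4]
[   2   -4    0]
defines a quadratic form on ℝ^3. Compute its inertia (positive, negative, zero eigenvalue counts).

Answer: (1, 2, 0)

Derivation:
step 0: pivot -2 → sign −
step 1: pivot 6 → sign +
step 2: pivot -2/3 → sign −
signature = (1, 2, 0)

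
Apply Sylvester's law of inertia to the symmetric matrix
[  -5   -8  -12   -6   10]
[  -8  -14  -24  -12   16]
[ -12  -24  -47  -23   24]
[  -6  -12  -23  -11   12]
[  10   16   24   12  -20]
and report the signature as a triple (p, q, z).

step 0: pivot -5 → sign −
step 1: pivot -6/5 → sign −
step 2: pivot 1 → sign +
step 3: row/col 3 already zero → sign 0
step 4: row/col 4 already zero → sign 0
signature = (1, 2, 2)

Answer: (1, 2, 2)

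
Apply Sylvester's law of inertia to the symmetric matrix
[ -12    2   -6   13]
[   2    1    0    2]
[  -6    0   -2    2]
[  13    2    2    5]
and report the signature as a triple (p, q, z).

Answer: (2, 2, 0)

Derivation:
step 0: pivot -12 → sign −
step 1: pivot 4/3 → sign +
step 2: pivot 1/4 → sign +
step 3: pivot -3/2 → sign −
signature = (2, 2, 0)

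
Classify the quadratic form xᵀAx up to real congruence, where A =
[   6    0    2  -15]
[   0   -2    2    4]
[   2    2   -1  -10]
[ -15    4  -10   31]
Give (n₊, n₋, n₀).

Answer: (2, 2, 0)

Derivation:
step 0: pivot 6 → sign +
step 1: pivot -2 → sign −
step 2: pivot 1/3 → sign +
step 3: pivot -3/2 → sign −
signature = (2, 2, 0)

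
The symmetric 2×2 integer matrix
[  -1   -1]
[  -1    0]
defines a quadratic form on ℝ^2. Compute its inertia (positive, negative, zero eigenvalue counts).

Answer: (1, 1, 0)

Derivation:
step 0: pivot -1 → sign −
step 1: pivot 1 → sign +
signature = (1, 1, 0)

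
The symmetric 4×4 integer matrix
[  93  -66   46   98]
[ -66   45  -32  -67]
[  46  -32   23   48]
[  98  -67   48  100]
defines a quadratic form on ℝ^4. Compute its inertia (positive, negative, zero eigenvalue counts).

Answer: (2, 2, 0)

Derivation:
step 0: pivot 93 → sign +
step 1: pivot -57/31 → sign −
step 2: pivot 9/19 → sign +
step 3: pivot -1/9 → sign −
signature = (2, 2, 0)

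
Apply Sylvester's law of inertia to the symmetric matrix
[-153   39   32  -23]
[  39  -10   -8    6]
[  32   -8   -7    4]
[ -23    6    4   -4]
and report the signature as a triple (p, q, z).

step 0: pivot -153 → sign −
step 1: pivot -1/17 → sign −
step 2: pivot 1/9 → sign +
step 3: pivot -2 → sign −
signature = (1, 3, 0)

Answer: (1, 3, 0)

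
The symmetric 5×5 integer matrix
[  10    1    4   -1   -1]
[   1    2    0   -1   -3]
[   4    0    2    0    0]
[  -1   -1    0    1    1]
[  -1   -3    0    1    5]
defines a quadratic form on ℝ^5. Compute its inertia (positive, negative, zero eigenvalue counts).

step 0: pivot 10 → sign +
step 1: pivot 19/10 → sign +
step 2: pivot 6/19 → sign +
step 3: pivot 1/3 → sign +
step 4: row/col 4 already zero → sign 0
signature = (4, 0, 1)

Answer: (4, 0, 1)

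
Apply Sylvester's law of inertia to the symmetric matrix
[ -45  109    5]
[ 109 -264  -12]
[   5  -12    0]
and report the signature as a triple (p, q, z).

Answer: (1, 1, 1)

Derivation:
step 0: pivot -45 → sign −
step 1: pivot 1/45 → sign +
step 2: row/col 2 already zero → sign 0
signature = (1, 1, 1)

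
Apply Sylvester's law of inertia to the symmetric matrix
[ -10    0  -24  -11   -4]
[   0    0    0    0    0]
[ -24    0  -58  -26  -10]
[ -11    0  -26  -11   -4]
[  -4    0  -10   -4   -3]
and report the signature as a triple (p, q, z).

Answer: (1, 3, 1)

Derivation:
step 0: pivot -10 → sign −
step 1: pivot -2/5 → sign −
step 2: pivot 3/2 → sign +
step 3: pivot -1 → sign −
step 4: row/col 4 already zero → sign 0
signature = (1, 3, 1)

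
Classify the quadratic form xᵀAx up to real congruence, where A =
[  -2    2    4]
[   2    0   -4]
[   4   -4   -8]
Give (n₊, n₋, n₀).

step 0: pivot -2 → sign −
step 1: pivot 2 → sign +
step 2: row/col 2 already zero → sign 0
signature = (1, 1, 1)

Answer: (1, 1, 1)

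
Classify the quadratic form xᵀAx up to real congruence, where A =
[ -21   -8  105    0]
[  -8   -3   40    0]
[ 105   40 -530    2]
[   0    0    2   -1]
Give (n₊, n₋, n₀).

step 0: pivot -21 → sign −
step 1: pivot 1/21 → sign +
step 2: pivot -5 → sign −
step 3: pivot -1/5 → sign −
signature = (1, 3, 0)

Answer: (1, 3, 0)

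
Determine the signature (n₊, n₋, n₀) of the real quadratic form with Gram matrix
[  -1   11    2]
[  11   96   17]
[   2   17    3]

Answer: (1, 2, 0)

Derivation:
step 0: pivot -1 → sign −
step 1: pivot 217 → sign +
step 2: pivot -2/217 → sign −
signature = (1, 2, 0)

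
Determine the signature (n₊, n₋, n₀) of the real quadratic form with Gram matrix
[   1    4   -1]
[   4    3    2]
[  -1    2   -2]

Answer: (1, 2, 0)

Derivation:
step 0: pivot 1 → sign +
step 1: pivot -13 → sign −
step 2: pivot -3/13 → sign −
signature = (1, 2, 0)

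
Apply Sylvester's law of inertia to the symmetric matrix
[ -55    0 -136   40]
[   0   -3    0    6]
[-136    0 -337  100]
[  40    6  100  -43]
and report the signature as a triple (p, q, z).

step 0: pivot -55 → sign −
step 1: pivot -3 → sign −
step 2: pivot -39/55 → sign −
step 3: pivot -3/13 → sign −
signature = (0, 4, 0)

Answer: (0, 4, 0)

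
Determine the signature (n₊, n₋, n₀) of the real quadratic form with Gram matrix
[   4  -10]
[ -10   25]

step 0: pivot 4 → sign +
step 1: row/col 1 already zero → sign 0
signature = (1, 0, 1)

Answer: (1, 0, 1)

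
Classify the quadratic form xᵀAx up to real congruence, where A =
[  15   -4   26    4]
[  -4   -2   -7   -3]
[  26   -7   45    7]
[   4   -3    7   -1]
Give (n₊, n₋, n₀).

Answer: (1, 3, 0)

Derivation:
step 0: pivot 15 → sign +
step 1: pivot -46/15 → sign −
step 2: pivot -3/46 → sign −
step 3: pivot -2/3 → sign −
signature = (1, 3, 0)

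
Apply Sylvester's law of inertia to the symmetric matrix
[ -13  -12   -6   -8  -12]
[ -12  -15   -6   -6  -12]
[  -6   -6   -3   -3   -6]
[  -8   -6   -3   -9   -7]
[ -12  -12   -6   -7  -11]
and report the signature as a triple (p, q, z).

step 0: pivot -13 → sign −
step 1: pivot -51/13 → sign −
step 2: pivot -3/17 → sign −
step 3: pivot -2 → sign −
step 4: pivot 3/2 → sign +
signature = (1, 4, 0)

Answer: (1, 4, 0)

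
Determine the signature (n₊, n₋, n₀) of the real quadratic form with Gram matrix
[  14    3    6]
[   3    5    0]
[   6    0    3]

Answer: (3, 0, 0)

Derivation:
step 0: pivot 14 → sign +
step 1: pivot 61/14 → sign +
step 2: pivot 3/61 → sign +
signature = (3, 0, 0)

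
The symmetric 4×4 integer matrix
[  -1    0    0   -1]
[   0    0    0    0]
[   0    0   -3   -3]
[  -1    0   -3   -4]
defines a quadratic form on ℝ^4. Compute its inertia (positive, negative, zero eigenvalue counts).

step 0: pivot -1 → sign −
step 1: pivot -3 → sign −
step 2: row/col 2 already zero → sign 0
step 3: row/col 3 already zero → sign 0
signature = (0, 2, 2)

Answer: (0, 2, 2)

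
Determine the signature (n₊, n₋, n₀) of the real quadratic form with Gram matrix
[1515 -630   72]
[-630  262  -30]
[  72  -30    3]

step 0: pivot 1515 → sign +
step 1: pivot 2/101 → sign +
step 2: pivot -3/5 → sign −
signature = (2, 1, 0)

Answer: (2, 1, 0)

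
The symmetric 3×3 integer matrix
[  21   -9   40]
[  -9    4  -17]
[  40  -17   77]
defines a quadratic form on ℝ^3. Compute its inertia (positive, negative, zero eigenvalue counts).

step 0: pivot 21 → sign +
step 1: pivot 1/7 → sign +
step 2: pivot 2/3 → sign +
signature = (3, 0, 0)

Answer: (3, 0, 0)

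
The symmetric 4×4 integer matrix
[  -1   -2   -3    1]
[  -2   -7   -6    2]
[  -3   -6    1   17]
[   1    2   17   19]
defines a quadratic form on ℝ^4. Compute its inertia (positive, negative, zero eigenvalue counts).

step 0: pivot -1 → sign −
step 1: pivot -3 → sign −
step 2: pivot 10 → sign +
step 3: pivot 2/5 → sign +
signature = (2, 2, 0)

Answer: (2, 2, 0)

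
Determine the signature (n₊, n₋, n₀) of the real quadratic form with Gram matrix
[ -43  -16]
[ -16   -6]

step 0: pivot -43 → sign −
step 1: pivot -2/43 → sign −
signature = (0, 2, 0)

Answer: (0, 2, 0)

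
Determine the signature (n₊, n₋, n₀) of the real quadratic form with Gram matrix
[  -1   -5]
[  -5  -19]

step 0: pivot -1 → sign −
step 1: pivot 6 → sign +
signature = (1, 1, 0)

Answer: (1, 1, 0)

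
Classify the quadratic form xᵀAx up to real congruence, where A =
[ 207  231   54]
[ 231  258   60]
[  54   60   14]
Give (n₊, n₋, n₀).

Answer: (2, 1, 0)

Derivation:
step 0: pivot 207 → sign +
step 1: pivot 5/23 → sign +
step 2: pivot -2/5 → sign −
signature = (2, 1, 0)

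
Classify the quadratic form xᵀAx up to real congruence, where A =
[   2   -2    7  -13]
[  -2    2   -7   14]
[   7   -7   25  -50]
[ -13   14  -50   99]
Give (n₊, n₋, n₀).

Answer: (3, 1, 0)

Derivation:
step 0: pivot 2 → sign +
step 1: pivot 1/2 → sign +
step 2: pivot -26 → sign −
step 3: pivot 1/26 → sign +
signature = (3, 1, 0)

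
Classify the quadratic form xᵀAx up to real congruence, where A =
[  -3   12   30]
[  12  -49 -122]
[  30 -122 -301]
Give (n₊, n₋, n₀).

Answer: (1, 2, 0)

Derivation:
step 0: pivot -3 → sign −
step 1: pivot -1 → sign −
step 2: pivot 3 → sign +
signature = (1, 2, 0)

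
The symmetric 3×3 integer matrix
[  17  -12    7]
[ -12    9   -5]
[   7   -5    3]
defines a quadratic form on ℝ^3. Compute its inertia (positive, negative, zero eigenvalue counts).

step 0: pivot 17 → sign +
step 1: pivot 9/17 → sign +
step 2: pivot 1/9 → sign +
signature = (3, 0, 0)

Answer: (3, 0, 0)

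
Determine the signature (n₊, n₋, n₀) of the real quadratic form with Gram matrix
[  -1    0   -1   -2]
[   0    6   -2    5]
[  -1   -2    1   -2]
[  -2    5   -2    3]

step 0: pivot -1 → sign −
step 1: pivot 6 → sign +
step 2: pivot 4/3 → sign +
step 3: pivot 3/4 → sign +
signature = (3, 1, 0)

Answer: (3, 1, 0)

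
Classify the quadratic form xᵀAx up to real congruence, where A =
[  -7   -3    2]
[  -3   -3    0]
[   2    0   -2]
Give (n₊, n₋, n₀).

step 0: pivot -7 → sign −
step 1: pivot -12/7 → sign −
step 2: pivot -1 → sign −
signature = (0, 3, 0)

Answer: (0, 3, 0)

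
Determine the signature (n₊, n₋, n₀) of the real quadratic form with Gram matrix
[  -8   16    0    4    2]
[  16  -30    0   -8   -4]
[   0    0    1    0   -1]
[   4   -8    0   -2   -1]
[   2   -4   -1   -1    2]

step 0: pivot -8 → sign −
step 1: pivot 2 → sign +
step 2: pivot 1 → sign +
step 3: pivot 3/2 → sign +
step 4: row/col 4 already zero → sign 0
signature = (3, 1, 1)

Answer: (3, 1, 1)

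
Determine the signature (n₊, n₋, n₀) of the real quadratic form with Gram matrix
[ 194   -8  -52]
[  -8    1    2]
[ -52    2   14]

step 0: pivot 194 → sign +
step 1: pivot 65/97 → sign +
step 2: pivot 2/65 → sign +
signature = (3, 0, 0)

Answer: (3, 0, 0)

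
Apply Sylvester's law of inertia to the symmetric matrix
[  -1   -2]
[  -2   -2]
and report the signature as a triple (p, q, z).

Answer: (1, 1, 0)

Derivation:
step 0: pivot -1 → sign −
step 1: pivot 2 → sign +
signature = (1, 1, 0)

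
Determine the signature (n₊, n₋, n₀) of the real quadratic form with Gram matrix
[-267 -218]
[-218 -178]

step 0: pivot -267 → sign −
step 1: pivot -2/267 → sign −
signature = (0, 2, 0)

Answer: (0, 2, 0)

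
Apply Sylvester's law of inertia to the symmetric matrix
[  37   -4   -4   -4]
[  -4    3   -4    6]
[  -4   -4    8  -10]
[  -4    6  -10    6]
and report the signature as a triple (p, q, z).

Answer: (3, 1, 0)

Derivation:
step 0: pivot 37 → sign +
step 1: pivot 95/37 → sign +
step 2: pivot -8/95 → sign −
step 3: pivot 3/2 → sign +
signature = (3, 1, 0)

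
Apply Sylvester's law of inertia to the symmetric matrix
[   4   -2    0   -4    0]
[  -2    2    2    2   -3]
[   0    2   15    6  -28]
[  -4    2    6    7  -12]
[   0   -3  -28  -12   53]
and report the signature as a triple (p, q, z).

Answer: (3, 1, 1)

Derivation:
step 0: pivot 4 → sign +
step 1: pivot 1 → sign +
step 2: pivot 11 → sign +
step 3: pivot -3/11 → sign −
step 4: row/col 4 already zero → sign 0
signature = (3, 1, 1)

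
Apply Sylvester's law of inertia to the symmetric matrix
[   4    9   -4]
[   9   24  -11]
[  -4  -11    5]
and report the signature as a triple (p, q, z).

step 0: pivot 4 → sign +
step 1: pivot 15/4 → sign +
step 2: pivot -1/15 → sign −
signature = (2, 1, 0)

Answer: (2, 1, 0)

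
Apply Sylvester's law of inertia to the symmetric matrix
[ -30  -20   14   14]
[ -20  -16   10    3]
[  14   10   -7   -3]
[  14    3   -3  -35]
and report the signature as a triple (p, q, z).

step 0: pivot -30 → sign −
step 1: pivot -8/3 → sign −
step 2: pivot -3/10 → sign −
step 3: pivot -3/4 → sign −
signature = (0, 4, 0)

Answer: (0, 4, 0)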